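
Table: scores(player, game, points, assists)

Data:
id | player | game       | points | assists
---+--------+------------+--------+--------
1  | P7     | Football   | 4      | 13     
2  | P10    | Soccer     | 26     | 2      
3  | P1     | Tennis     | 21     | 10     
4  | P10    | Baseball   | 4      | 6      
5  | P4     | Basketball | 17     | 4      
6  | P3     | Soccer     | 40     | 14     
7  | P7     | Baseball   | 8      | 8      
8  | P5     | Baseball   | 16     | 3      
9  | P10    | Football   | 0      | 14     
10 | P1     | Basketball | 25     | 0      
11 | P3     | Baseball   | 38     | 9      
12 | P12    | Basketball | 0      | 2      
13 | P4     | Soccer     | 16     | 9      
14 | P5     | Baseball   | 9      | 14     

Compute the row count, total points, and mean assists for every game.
SELECT game,
       COUNT(*) as cnt,
       SUM(points) as total_points,
       AVG(assists) as avg_assists
FROM scores
GROUP BY game

Result:
  Baseball: 5 records, 75 total points, 8.00 avg assists
  Basketball: 3 records, 42 total points, 2.00 avg assists
  Football: 2 records, 4 total points, 13.50 avg assists
  Soccer: 3 records, 82 total points, 8.33 avg assists
  Tennis: 1 records, 21 total points, 10.00 avg assists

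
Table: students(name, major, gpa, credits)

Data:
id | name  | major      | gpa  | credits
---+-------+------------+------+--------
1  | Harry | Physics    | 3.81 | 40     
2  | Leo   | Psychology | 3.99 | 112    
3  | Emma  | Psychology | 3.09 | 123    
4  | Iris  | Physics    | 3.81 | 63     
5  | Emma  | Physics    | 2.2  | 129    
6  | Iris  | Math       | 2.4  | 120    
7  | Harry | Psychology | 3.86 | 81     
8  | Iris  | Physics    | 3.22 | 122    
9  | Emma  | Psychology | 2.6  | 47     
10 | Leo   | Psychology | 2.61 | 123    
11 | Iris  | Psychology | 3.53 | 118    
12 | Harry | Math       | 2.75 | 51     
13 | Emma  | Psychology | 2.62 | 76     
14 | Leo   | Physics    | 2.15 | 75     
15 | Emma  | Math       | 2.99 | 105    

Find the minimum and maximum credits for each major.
SELECT major, MIN(credits), MAX(credits)
FROM students
GROUP BY major

Result:
  Math: min=51, max=120
  Physics: min=40, max=129
  Psychology: min=47, max=123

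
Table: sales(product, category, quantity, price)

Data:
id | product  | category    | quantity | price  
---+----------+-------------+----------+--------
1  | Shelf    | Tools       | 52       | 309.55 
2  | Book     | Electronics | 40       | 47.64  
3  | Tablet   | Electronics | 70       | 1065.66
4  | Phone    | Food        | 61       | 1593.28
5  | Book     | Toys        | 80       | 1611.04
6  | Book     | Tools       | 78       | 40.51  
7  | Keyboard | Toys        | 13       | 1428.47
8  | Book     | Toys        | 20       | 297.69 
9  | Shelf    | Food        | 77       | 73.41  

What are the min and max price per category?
SELECT category, MIN(price), MAX(price)
FROM sales
GROUP BY category

Result:
  Electronics: min=47.64, max=1065.66
  Food: min=73.41, max=1593.28
  Tools: min=40.51, max=309.55
  Toys: min=297.69, max=1611.04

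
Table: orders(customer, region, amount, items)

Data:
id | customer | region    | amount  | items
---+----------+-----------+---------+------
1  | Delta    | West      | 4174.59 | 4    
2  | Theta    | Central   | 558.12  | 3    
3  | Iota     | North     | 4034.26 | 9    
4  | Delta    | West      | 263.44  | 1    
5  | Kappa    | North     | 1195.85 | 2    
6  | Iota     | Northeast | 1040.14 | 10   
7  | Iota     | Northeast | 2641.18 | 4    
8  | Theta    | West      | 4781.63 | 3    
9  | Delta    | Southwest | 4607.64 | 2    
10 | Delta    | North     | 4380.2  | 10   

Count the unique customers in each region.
SELECT region, COUNT(DISTINCT customer)
FROM orders
GROUP BY region

Result:
  Central: 1 distinct
  North: 3 distinct
  Northeast: 1 distinct
  Southwest: 1 distinct
  West: 2 distinct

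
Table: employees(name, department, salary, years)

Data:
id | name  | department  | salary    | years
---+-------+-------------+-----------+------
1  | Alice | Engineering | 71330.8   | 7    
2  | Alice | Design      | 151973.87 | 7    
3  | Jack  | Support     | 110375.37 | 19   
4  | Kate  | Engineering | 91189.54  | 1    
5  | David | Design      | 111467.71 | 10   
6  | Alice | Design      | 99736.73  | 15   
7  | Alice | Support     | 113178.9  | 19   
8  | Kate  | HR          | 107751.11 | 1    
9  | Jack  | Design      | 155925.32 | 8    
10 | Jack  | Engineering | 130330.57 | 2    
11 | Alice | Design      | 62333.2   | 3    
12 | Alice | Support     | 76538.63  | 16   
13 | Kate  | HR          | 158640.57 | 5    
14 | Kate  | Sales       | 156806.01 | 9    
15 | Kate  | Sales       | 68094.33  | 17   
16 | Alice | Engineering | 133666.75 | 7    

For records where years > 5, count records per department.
SELECT department, COUNT(*)
FROM employees
WHERE years > 5
GROUP BY department

Note: WHERE filters rows before grouping.

Result:
  Design: 4
  Engineering: 2
  Sales: 2
  Support: 3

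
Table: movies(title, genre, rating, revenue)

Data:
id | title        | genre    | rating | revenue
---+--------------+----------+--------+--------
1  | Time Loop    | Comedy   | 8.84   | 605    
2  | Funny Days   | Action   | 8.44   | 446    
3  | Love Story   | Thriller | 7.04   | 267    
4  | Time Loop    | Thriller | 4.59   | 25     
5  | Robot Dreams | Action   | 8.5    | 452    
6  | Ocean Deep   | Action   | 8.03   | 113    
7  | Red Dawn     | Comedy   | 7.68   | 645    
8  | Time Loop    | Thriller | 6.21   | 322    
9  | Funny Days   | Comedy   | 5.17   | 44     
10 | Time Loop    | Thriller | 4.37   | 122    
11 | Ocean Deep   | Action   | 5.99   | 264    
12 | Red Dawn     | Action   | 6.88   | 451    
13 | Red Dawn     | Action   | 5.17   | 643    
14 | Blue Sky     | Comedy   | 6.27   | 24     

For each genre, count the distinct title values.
SELECT genre, COUNT(DISTINCT title)
FROM movies
GROUP BY genre

Result:
  Action: 4 distinct
  Comedy: 4 distinct
  Thriller: 2 distinct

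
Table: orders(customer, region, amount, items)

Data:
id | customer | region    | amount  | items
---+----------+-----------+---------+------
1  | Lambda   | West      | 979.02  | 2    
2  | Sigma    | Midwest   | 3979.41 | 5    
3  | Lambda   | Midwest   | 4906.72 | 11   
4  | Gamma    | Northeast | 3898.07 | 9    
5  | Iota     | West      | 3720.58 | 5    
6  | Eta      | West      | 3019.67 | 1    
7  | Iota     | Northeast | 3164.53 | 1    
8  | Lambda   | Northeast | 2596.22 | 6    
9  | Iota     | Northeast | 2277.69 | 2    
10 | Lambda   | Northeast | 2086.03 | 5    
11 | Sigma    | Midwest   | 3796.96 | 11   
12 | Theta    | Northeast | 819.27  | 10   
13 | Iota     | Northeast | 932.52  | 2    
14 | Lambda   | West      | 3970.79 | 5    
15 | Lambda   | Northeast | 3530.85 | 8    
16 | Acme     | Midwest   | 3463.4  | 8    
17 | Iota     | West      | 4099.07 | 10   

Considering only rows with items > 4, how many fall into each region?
SELECT region, COUNT(*)
FROM orders
WHERE items > 4
GROUP BY region

Note: WHERE filters rows before grouping.

Result:
  Midwest: 4
  Northeast: 5
  West: 3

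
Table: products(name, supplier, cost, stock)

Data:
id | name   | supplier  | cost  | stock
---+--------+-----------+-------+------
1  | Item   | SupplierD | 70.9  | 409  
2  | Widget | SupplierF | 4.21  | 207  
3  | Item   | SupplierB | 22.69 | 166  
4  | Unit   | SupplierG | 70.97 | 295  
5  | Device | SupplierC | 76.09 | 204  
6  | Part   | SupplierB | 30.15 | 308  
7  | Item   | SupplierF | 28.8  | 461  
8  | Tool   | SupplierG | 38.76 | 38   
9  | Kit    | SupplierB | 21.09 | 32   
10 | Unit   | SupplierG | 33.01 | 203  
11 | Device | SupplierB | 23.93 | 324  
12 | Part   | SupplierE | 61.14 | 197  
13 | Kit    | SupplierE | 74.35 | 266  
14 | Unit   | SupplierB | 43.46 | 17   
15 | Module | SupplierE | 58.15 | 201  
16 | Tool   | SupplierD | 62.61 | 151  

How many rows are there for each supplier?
SELECT supplier, COUNT(*) as count
FROM products
GROUP BY supplier

Result:
  SupplierB: 5
  SupplierC: 1
  SupplierD: 2
  SupplierE: 3
  SupplierF: 2
  SupplierG: 3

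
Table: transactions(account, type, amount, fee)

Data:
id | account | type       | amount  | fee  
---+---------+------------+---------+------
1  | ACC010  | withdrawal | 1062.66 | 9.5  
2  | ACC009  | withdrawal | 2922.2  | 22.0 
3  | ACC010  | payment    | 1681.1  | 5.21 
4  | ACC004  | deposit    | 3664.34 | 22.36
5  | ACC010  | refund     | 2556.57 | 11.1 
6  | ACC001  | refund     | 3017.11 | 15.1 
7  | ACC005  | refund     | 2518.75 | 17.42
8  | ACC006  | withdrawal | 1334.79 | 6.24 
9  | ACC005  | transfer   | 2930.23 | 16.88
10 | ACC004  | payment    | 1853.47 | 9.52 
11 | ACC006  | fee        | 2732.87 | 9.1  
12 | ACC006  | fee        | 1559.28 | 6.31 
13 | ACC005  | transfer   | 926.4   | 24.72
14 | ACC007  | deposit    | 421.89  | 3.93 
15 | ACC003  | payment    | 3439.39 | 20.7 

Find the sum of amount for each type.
SELECT type, SUM(amount) as result
FROM transactions
GROUP BY type

Result:
  deposit: 4086.23
  fee: 4292.15
  payment: 6973.96
  refund: 8092.43
  transfer: 3856.63
  withdrawal: 5319.65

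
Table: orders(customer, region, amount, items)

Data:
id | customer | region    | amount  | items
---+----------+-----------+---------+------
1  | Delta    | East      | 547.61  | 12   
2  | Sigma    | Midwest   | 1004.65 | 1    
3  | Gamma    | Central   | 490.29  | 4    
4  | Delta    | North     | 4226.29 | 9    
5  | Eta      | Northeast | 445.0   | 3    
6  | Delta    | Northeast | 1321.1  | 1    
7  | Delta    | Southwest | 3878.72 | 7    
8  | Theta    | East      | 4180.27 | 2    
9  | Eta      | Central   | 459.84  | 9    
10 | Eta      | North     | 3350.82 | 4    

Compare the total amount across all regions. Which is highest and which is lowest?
SELECT region, SUM(amount)
FROM orders
GROUP BY region
ORDER BY SUM(amount)

All groups:
  Central: 950.13
  Midwest: 1004.65
  Northeast: 1766.10
  Southwest: 3878.72
  East: 4727.88
  North: 7577.11

Highest: North (7577.11)
Lowest: Central (950.13)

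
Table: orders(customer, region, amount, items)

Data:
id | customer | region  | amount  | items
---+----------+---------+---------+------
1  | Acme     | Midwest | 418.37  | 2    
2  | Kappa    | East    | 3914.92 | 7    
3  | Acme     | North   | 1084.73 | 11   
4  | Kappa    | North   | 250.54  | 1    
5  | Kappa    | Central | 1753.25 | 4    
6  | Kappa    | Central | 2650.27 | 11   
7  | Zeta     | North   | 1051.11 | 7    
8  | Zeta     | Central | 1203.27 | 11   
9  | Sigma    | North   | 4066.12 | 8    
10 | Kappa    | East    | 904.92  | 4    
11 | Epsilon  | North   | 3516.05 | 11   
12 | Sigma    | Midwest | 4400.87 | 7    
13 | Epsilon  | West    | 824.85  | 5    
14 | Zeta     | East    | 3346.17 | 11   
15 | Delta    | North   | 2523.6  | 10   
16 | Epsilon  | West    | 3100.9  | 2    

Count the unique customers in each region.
SELECT region, COUNT(DISTINCT customer)
FROM orders
GROUP BY region

Result:
  Central: 2 distinct
  East: 2 distinct
  Midwest: 2 distinct
  North: 6 distinct
  West: 1 distinct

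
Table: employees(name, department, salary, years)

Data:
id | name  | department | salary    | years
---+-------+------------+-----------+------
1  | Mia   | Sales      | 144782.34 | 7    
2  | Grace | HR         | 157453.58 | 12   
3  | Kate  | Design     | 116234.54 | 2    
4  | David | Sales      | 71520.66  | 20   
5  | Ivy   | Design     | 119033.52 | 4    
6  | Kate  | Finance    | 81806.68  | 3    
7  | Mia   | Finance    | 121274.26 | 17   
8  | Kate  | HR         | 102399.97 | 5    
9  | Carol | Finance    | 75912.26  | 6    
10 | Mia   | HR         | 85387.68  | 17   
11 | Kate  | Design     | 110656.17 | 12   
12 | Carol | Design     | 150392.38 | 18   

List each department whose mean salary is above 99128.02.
SELECT department, AVG(salary)
FROM employees
GROUP BY department
HAVING AVG(salary) > 99128.02

Result:
  Design: avg=124079.15
  HR: avg=115080.41
  Sales: avg=108151.50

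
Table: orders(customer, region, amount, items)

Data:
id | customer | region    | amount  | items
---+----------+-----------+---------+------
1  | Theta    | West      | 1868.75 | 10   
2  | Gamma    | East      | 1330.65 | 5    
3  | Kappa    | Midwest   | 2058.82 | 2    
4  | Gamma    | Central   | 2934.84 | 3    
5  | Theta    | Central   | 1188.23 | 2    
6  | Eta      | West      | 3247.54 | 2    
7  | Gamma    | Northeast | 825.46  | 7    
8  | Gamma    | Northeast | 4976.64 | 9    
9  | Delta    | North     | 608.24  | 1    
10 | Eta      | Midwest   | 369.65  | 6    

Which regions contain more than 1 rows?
SELECT region, COUNT(*) as cnt
FROM orders
GROUP BY region
HAVING COUNT(*) > 1

Result:
  Central: 2
  Midwest: 2
  Northeast: 2
  West: 2

Note: HAVING filters groups after aggregation, WHERE filters rows before.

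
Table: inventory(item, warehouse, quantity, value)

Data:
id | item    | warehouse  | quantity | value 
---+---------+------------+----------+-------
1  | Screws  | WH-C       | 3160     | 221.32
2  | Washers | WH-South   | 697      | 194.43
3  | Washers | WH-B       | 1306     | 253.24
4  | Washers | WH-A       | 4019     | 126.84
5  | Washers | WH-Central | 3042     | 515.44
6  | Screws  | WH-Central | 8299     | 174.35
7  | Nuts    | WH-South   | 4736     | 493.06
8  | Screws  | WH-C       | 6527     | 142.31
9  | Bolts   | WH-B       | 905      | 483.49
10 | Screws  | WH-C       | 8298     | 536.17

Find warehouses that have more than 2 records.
SELECT warehouse, COUNT(*) as cnt
FROM inventory
GROUP BY warehouse
HAVING COUNT(*) > 2

Result:
  WH-C: 3

Note: HAVING filters groups after aggregation, WHERE filters rows before.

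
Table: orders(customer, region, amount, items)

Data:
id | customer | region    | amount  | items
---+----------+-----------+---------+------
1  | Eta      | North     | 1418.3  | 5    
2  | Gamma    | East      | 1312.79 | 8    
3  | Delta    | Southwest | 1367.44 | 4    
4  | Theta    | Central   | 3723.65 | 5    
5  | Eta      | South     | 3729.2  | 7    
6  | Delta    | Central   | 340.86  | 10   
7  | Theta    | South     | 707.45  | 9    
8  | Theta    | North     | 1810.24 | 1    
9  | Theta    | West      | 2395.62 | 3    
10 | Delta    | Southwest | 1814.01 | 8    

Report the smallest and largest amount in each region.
SELECT region, MIN(amount), MAX(amount)
FROM orders
GROUP BY region

Result:
  Central: min=340.86, max=3723.65
  East: min=1312.79, max=1312.79
  North: min=1418.30, max=1810.24
  South: min=707.45, max=3729.20
  Southwest: min=1367.44, max=1814.01
  West: min=2395.62, max=2395.62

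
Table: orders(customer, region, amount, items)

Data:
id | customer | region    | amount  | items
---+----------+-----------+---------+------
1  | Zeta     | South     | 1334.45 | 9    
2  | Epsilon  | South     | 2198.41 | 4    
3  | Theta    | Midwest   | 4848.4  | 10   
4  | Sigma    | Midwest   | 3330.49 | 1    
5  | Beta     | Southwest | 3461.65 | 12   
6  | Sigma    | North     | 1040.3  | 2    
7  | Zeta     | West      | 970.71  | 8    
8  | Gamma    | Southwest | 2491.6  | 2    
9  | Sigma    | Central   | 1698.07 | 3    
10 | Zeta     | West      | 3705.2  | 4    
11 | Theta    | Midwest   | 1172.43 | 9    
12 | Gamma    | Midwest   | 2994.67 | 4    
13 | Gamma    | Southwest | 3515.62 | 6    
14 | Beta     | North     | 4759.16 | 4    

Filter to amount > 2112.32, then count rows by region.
SELECT region, COUNT(*)
FROM orders
WHERE amount > 2112.32
GROUP BY region

Note: WHERE filters rows before grouping.

Result:
  Midwest: 3
  North: 1
  South: 1
  Southwest: 3
  West: 1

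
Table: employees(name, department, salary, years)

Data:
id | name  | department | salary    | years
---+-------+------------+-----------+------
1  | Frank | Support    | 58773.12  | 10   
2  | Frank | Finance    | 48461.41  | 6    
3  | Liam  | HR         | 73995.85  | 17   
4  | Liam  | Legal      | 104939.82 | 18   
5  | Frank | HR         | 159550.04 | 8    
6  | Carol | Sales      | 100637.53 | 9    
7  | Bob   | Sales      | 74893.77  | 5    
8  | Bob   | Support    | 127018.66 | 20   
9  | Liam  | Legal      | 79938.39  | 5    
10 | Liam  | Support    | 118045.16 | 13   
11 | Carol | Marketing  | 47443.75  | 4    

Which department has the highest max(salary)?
SELECT department, MAX(salary) as val
FROM employees
GROUP BY department
ORDER BY val DESC
LIMIT 1

Result: HR with max(salary) = 159550.04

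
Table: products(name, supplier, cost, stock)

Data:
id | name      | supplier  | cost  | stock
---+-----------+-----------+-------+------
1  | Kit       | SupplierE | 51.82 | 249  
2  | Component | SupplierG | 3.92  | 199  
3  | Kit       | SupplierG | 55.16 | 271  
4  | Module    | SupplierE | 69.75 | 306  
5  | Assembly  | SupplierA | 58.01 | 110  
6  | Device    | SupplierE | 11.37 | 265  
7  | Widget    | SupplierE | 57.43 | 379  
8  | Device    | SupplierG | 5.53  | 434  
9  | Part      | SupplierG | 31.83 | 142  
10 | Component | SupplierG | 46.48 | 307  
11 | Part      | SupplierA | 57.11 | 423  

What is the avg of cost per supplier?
SELECT supplier, AVG(cost) as result
FROM products
GROUP BY supplier

Result:
  SupplierA: 57.56
  SupplierE: 47.59
  SupplierG: 28.58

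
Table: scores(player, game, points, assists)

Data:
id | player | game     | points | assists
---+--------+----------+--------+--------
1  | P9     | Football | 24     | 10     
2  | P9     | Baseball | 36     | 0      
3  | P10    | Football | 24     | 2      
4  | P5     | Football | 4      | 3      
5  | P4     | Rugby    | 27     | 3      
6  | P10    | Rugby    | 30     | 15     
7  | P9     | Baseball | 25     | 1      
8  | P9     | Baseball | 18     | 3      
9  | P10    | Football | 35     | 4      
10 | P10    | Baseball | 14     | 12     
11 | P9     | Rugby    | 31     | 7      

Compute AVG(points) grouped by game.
SELECT game, AVG(points) as result
FROM scores
GROUP BY game

Result:
  Baseball: 23.25
  Football: 21.75
  Rugby: 29.33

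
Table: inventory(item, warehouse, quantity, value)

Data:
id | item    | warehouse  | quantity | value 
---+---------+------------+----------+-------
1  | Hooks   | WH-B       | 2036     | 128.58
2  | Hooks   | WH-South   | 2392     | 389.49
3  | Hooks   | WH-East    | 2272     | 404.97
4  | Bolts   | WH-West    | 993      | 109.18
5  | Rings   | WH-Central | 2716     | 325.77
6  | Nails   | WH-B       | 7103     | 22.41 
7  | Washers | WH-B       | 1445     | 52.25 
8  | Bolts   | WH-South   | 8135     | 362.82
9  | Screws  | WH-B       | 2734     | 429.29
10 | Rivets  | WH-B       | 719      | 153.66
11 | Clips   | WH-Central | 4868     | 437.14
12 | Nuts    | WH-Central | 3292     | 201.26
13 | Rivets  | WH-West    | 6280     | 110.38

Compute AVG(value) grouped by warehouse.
SELECT warehouse, AVG(value) as result
FROM inventory
GROUP BY warehouse

Result:
  WH-B: 157.24
  WH-Central: 321.39
  WH-East: 404.97
  WH-South: 376.16
  WH-West: 109.78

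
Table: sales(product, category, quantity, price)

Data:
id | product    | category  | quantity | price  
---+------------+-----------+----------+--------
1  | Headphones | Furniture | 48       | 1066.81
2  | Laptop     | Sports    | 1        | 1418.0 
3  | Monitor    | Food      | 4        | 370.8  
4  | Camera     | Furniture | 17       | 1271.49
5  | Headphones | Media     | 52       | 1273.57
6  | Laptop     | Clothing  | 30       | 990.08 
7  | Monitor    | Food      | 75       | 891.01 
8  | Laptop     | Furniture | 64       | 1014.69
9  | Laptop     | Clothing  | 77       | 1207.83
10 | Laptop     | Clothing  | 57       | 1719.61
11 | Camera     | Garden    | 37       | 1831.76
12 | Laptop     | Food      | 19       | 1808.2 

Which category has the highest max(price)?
SELECT category, MAX(price) as val
FROM sales
GROUP BY category
ORDER BY val DESC
LIMIT 1

Result: Garden with max(price) = 1831.76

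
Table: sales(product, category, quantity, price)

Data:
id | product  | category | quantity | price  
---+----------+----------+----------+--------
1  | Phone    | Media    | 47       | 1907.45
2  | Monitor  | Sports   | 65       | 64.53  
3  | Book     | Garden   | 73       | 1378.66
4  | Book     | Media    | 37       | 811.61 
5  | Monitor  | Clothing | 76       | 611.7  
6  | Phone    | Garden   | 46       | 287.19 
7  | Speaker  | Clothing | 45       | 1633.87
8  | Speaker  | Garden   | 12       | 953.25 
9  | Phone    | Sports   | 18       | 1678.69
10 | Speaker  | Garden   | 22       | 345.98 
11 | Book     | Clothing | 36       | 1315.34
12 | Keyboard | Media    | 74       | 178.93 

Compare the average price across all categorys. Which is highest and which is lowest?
SELECT category, AVG(price)
FROM sales
GROUP BY category
ORDER BY AVG(price)

All groups:
  Garden: 741.27
  Sports: 871.61
  Media: 966.00
  Clothing: 1186.97

Highest: Clothing (1186.97)
Lowest: Garden (741.27)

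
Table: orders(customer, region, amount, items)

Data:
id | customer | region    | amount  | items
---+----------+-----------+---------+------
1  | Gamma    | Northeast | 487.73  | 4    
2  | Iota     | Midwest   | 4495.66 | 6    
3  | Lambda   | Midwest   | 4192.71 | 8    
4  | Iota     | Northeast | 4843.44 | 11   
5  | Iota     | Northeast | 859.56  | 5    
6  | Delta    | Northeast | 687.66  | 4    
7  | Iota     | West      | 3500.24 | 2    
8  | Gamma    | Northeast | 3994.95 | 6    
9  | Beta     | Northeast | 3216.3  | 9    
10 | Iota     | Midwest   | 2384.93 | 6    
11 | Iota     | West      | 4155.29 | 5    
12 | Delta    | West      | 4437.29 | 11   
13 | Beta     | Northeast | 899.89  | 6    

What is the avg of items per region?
SELECT region, AVG(items) as result
FROM orders
GROUP BY region

Result:
  Midwest: 6.67
  Northeast: 6.43
  West: 6.00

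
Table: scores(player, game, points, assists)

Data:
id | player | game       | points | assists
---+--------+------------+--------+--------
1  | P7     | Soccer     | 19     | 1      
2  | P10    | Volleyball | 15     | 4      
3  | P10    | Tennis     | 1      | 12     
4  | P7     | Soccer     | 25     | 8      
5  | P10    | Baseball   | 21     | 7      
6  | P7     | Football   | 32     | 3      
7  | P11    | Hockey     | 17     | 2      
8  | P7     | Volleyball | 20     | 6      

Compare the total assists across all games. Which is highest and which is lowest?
SELECT game, SUM(assists)
FROM scores
GROUP BY game
ORDER BY SUM(assists)

All groups:
  Hockey: 2
  Football: 3
  Baseball: 7
  Soccer: 9
  Volleyball: 10
  Tennis: 12

Highest: Tennis (12)
Lowest: Hockey (2)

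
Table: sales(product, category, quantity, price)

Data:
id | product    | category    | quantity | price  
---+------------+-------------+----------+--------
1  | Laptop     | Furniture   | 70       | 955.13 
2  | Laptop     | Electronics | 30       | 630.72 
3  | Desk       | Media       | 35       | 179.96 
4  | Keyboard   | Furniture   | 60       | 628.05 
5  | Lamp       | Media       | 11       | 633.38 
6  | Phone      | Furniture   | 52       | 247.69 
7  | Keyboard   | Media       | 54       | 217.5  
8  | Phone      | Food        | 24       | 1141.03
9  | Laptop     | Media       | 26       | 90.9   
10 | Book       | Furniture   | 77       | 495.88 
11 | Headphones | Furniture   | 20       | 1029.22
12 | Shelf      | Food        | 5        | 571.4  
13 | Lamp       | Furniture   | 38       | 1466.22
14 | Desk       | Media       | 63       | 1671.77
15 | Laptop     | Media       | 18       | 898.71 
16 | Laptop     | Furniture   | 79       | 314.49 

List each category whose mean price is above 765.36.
SELECT category, AVG(price)
FROM sales
GROUP BY category
HAVING AVG(price) > 765.36

Result:
  Food: avg=856.22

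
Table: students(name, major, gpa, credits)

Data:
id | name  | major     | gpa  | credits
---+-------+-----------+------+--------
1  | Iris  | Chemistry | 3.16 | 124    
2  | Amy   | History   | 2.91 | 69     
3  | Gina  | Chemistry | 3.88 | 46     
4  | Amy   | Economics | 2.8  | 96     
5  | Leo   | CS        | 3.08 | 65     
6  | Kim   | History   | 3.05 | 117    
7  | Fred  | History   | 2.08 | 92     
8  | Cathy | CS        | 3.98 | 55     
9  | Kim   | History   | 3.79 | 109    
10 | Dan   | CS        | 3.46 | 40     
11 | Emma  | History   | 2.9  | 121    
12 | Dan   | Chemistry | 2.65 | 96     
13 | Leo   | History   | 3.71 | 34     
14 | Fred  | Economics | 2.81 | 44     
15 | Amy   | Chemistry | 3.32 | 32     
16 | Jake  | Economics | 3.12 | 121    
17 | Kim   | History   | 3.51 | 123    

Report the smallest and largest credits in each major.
SELECT major, MIN(credits), MAX(credits)
FROM students
GROUP BY major

Result:
  CS: min=40, max=65
  Chemistry: min=32, max=124
  Economics: min=44, max=121
  History: min=34, max=123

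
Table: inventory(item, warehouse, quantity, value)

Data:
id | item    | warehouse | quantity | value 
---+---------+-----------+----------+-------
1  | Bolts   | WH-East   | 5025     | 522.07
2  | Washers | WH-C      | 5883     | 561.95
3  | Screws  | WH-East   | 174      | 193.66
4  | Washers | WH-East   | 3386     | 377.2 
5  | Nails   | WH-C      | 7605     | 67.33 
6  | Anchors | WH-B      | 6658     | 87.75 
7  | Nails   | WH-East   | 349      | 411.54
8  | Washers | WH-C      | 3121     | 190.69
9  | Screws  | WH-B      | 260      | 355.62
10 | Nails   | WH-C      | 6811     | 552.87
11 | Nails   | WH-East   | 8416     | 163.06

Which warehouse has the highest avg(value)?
SELECT warehouse, AVG(value) as val
FROM inventory
GROUP BY warehouse
ORDER BY val DESC
LIMIT 1

Result: WH-C with avg(value) = 343.21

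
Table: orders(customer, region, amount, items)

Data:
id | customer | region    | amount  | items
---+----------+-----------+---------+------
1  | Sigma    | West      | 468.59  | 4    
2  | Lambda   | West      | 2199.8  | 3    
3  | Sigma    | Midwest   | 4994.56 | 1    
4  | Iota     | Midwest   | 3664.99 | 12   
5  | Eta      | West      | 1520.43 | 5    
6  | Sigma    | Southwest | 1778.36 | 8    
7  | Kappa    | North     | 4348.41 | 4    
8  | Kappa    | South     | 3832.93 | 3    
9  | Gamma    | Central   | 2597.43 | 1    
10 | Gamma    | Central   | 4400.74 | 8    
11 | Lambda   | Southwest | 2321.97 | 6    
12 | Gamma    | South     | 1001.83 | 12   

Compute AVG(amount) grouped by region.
SELECT region, AVG(amount) as result
FROM orders
GROUP BY region

Result:
  Central: 3499.09
  Midwest: 4329.78
  North: 4348.41
  South: 2417.38
  Southwest: 2050.17
  West: 1396.27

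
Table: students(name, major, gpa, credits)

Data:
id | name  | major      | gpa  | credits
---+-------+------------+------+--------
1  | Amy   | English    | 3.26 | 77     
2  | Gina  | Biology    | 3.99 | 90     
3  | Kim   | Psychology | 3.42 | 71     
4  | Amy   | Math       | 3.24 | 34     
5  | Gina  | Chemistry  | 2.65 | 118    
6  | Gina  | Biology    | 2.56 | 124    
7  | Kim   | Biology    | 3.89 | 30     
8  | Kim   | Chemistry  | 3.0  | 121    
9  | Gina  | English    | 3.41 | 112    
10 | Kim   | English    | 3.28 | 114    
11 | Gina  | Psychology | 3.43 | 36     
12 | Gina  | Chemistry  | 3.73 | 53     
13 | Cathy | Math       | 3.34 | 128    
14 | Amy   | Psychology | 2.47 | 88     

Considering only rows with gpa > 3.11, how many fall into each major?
SELECT major, COUNT(*)
FROM students
WHERE gpa > 3.11
GROUP BY major

Note: WHERE filters rows before grouping.

Result:
  Biology: 2
  Chemistry: 1
  English: 3
  Math: 2
  Psychology: 2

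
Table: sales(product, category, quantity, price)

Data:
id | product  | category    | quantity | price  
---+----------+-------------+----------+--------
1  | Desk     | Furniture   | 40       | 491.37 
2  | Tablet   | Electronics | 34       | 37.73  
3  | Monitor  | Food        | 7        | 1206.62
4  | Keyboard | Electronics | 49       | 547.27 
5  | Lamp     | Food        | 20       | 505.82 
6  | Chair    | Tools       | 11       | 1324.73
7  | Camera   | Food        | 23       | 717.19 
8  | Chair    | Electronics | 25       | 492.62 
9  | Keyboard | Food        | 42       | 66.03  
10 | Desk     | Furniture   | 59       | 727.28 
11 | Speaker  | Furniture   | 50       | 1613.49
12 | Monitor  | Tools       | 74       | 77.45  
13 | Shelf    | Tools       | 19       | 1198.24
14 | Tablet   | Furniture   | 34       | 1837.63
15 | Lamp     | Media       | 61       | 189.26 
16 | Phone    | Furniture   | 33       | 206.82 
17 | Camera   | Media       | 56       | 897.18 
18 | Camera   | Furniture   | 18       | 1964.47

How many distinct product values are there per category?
SELECT category, COUNT(DISTINCT product)
FROM sales
GROUP BY category

Result:
  Electronics: 3 distinct
  Food: 4 distinct
  Furniture: 5 distinct
  Media: 2 distinct
  Tools: 3 distinct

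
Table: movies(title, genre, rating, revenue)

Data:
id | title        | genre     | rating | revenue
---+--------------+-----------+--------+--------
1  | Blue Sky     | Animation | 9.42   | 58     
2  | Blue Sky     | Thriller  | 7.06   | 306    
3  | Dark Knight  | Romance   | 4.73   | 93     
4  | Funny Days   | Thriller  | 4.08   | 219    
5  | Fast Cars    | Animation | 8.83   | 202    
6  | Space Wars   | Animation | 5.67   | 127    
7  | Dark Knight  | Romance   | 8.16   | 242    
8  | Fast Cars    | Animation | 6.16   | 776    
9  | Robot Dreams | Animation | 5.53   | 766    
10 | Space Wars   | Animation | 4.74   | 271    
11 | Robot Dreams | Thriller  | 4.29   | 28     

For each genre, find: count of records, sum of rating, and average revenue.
SELECT genre,
       COUNT(*) as cnt,
       SUM(rating) as total_rating,
       AVG(revenue) as avg_revenue
FROM movies
GROUP BY genre

Result:
  Animation: 6 records, 40.35 total rating, 366.67 avg revenue
  Romance: 2 records, 12.89 total rating, 167.50 avg revenue
  Thriller: 3 records, 15.43 total rating, 184.33 avg revenue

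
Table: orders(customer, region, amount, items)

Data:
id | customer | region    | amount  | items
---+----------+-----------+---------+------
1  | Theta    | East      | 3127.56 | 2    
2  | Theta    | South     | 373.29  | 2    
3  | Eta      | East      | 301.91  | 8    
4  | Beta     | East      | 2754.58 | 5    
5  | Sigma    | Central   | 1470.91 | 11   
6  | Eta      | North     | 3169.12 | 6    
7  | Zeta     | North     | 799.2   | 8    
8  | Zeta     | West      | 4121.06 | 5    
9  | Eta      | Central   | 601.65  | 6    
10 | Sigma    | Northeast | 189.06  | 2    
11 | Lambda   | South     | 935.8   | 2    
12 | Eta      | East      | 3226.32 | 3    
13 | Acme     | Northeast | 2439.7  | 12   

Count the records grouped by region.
SELECT region, COUNT(*) as count
FROM orders
GROUP BY region

Result:
  Central: 2
  East: 4
  North: 2
  Northeast: 2
  South: 2
  West: 1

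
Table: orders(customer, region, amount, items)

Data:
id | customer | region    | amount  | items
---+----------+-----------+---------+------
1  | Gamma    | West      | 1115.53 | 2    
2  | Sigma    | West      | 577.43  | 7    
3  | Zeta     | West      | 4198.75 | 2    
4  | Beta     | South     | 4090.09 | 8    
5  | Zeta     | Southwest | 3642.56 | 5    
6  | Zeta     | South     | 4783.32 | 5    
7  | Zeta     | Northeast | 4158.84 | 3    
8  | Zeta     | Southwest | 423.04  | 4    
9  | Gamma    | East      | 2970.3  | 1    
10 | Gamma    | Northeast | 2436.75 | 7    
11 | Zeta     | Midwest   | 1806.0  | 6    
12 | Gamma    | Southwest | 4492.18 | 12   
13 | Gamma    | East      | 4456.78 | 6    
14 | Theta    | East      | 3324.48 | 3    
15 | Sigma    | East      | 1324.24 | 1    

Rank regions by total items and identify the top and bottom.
SELECT region, SUM(items)
FROM orders
GROUP BY region
ORDER BY SUM(items)

All groups:
  Midwest: 6
  Northeast: 10
  East: 11
  West: 11
  South: 13
  Southwest: 21

Highest: Southwest (21)
Lowest: Midwest (6)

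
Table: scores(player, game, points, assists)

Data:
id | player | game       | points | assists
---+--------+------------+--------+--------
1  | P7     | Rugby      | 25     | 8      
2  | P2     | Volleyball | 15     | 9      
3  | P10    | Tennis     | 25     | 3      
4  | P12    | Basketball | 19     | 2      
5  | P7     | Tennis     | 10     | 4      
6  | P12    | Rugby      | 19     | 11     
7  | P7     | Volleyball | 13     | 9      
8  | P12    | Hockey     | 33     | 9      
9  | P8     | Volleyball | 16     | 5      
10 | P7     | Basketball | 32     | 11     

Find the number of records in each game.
SELECT game, COUNT(*) as count
FROM scores
GROUP BY game

Result:
  Basketball: 2
  Hockey: 1
  Rugby: 2
  Tennis: 2
  Volleyball: 3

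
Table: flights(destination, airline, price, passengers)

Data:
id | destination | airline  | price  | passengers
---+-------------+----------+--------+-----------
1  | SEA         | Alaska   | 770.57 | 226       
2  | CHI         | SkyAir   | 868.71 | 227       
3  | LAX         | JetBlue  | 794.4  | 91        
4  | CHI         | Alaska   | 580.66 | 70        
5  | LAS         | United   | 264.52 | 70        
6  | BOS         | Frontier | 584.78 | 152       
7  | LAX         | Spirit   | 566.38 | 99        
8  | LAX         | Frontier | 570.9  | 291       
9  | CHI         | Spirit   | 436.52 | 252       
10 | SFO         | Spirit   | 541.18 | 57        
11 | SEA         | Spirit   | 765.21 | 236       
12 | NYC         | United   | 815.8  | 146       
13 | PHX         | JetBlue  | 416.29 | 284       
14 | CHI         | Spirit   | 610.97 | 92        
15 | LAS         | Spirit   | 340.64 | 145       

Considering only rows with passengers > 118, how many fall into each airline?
SELECT airline, COUNT(*)
FROM flights
WHERE passengers > 118
GROUP BY airline

Note: WHERE filters rows before grouping.

Result:
  Alaska: 1
  Frontier: 2
  JetBlue: 1
  SkyAir: 1
  Spirit: 3
  United: 1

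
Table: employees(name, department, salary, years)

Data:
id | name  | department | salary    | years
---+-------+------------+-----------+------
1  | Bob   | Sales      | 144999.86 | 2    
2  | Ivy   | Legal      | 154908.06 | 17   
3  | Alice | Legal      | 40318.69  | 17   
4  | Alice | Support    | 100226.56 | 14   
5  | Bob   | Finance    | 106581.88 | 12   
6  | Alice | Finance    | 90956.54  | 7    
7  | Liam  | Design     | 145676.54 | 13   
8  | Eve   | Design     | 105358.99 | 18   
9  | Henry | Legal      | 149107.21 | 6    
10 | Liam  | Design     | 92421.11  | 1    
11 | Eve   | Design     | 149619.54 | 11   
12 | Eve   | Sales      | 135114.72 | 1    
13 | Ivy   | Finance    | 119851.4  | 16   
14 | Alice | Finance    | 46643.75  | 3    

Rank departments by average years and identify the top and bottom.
SELECT department, AVG(years)
FROM employees
GROUP BY department
ORDER BY AVG(years)

All groups:
  Sales: 1.50
  Finance: 9.50
  Design: 10.75
  Legal: 13.33
  Support: 14.00

Highest: Support (14.00)
Lowest: Sales (1.50)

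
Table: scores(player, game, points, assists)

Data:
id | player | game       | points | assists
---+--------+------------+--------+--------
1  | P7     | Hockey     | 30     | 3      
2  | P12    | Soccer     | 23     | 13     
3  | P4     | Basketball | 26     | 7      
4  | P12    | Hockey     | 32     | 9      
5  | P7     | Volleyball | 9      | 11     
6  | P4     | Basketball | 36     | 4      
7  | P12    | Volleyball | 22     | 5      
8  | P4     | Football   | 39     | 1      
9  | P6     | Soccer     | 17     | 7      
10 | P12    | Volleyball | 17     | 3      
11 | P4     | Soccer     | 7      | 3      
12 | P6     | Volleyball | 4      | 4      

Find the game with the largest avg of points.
SELECT game, AVG(points) as val
FROM scores
GROUP BY game
ORDER BY val DESC
LIMIT 1

Result: Football with avg(points) = 39.00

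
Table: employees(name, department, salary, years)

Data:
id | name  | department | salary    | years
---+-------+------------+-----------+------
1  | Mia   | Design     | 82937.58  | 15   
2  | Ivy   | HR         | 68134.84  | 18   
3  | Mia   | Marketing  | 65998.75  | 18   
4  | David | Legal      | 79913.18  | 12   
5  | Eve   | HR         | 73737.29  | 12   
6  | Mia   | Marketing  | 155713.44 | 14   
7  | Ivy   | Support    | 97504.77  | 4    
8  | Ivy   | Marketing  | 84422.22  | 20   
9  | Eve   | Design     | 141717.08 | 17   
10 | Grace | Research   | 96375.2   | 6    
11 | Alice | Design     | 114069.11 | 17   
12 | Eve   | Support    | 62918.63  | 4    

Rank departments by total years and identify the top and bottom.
SELECT department, SUM(years)
FROM employees
GROUP BY department
ORDER BY SUM(years)

All groups:
  Research: 6
  Support: 8
  Legal: 12
  HR: 30
  Design: 49
  Marketing: 52

Highest: Marketing (52)
Lowest: Research (6)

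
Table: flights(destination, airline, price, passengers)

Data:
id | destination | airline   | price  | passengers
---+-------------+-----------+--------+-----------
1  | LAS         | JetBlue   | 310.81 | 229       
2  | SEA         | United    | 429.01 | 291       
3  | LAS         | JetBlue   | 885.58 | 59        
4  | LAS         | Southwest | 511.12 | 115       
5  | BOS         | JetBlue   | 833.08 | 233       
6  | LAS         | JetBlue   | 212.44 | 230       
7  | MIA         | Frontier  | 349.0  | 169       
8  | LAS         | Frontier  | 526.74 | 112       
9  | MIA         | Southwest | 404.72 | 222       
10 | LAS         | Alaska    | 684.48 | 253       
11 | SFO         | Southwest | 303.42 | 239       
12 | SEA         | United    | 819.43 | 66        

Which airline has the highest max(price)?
SELECT airline, MAX(price) as val
FROM flights
GROUP BY airline
ORDER BY val DESC
LIMIT 1

Result: JetBlue with max(price) = 885.58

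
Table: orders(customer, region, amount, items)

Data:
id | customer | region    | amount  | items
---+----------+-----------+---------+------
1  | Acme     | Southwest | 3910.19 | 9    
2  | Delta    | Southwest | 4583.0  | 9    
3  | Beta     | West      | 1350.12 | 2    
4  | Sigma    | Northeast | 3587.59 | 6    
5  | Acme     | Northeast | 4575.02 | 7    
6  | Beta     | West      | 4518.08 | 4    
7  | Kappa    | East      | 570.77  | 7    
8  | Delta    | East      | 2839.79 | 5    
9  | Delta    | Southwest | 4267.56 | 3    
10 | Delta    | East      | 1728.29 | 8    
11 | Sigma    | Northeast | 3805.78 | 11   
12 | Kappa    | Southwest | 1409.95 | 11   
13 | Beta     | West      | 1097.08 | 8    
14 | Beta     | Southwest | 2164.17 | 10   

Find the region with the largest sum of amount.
SELECT region, SUM(amount) as val
FROM orders
GROUP BY region
ORDER BY val DESC
LIMIT 1

Result: Southwest with sum(amount) = 16334.87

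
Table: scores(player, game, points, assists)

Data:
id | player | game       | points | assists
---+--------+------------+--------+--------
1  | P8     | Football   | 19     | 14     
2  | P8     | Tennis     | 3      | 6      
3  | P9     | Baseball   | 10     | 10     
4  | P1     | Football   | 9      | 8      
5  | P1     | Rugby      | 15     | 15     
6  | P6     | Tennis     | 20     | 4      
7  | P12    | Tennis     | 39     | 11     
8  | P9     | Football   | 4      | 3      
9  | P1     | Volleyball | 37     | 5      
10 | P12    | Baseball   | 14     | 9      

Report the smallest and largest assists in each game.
SELECT game, MIN(assists), MAX(assists)
FROM scores
GROUP BY game

Result:
  Baseball: min=9, max=10
  Football: min=3, max=14
  Rugby: min=15, max=15
  Tennis: min=4, max=11
  Volleyball: min=5, max=5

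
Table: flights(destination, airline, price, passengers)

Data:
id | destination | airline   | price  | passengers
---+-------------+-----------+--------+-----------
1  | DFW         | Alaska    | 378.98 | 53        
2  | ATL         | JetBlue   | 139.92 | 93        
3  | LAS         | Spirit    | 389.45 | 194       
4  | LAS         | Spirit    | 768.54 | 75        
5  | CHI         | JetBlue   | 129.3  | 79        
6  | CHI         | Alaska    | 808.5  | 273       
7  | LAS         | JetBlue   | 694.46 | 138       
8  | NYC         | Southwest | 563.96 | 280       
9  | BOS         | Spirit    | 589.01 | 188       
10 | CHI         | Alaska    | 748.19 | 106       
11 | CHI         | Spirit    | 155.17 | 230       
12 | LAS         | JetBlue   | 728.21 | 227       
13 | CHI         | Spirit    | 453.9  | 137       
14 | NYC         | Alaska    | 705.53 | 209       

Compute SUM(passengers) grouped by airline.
SELECT airline, SUM(passengers) as result
FROM flights
GROUP BY airline

Result:
  Alaska: 641
  JetBlue: 537
  Southwest: 280
  Spirit: 824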